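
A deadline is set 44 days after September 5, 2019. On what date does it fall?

October 19, 2019

Sep has 30 days: +26 → Oct 1, 2019 (18 left).
+18 → Oct 19, 2019.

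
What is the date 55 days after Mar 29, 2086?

Mar has 31 days: +3 → Apr 1, 2086 (52 left).
Apr has 30 days: +30 → May 1, 2086 (22 left).
+22 → May 23, 2086.

May 23, 2086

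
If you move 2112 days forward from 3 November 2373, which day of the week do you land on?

First find the weekday of Nov 3, 2373. Doomsday rule: the anchor day for the 2300s is Wednesday. For year 73: 73÷12 = 6 r 1, and 1÷4 = 0, so 6+1+0 = 7.
Wednesday + 7 ≡ Wednesday — that's 2373's doomsday.
In November the doomsday date is Nov 7.
Nov 3 is 4 days before Nov 7; 4 mod 7 = 4, so Wednesday − 4 = Saturday.
2112 mod 7 = 5, so 2112 days after a Saturday is Saturday + 5 = Thursday.

Thursday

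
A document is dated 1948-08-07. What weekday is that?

Saturday

Doomsday rule: the anchor day for the 1900s is Wednesday. For year 48: 48÷12 = 4 r 0, and 0÷4 = 0, so 4+0+0 = 4.
Wednesday + 4 ≡ Sunday — that's 1948's doomsday.
In August the doomsday date is Aug 8.
Aug 7 is 1 day before Aug 8; 1 mod 7 = 1, so Sunday − 1 = Saturday.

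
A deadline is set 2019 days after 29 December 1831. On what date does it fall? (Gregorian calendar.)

July 9, 1837

+366 (one year; includes Feb 29, 1832) → Dec 29, 1832 (1653 left).
+365 (one year) → Dec 29, 1833 (1288 left).
+365 (one year) → Dec 29, 1834 (923 left).
+365 (one year) → Dec 29, 1835 (558 left).
+366 (one year; includes Feb 29, 1836) → Dec 29, 1836 (192 left).
Dec has 31 days: +3 → Jan 1, 1837 (189 left).
Jan has 31 days: +31 → Feb 1, 1837 (158 left).
Feb has 28 days: +28 → Mar 1, 1837 (130 left).
Mar has 31 days: +31 → Apr 1, 1837 (99 left).
Apr has 30 days: +30 → May 1, 1837 (69 left).
May has 31 days: +31 → Jun 1, 1837 (38 left).
Jun has 30 days: +30 → Jul 1, 1837 (8 left).
+8 → Jul 9, 1837.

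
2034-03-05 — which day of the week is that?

Sunday

January 1, 2034 is a Sunday.
Jan 1, 2034 → Feb 1, 2034: 31 days (January has 31).
Feb 1, 2034 → Mar 1, 2034: 28 days (February has 28).
Mar 1, 2034 → Mar 5, 2034: 4 days.
Total: 63 days.
63 mod 7 = 0, so Sunday + 0 = Sunday.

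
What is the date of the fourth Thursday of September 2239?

September 1, 2239 is a Sunday.
The first Thursday is therefore September 5 (4 days later).
The fourth Thursday is 5 + 3×7 = September 26.

September 26, 2239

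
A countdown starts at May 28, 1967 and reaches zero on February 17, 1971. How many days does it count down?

May 28, 1967 → May 28, 1968: 366 days (Feb 29, 1968 is in that span).
May 28, 1968 → May 28, 1969: 365 days.
May 28, 1969 → May 28, 1970: 365 days.
May 28, 1970 → Jun 28, 1970: 31 days (May has 31).
Jun 28, 1970 → Jul 28, 1970: 30 days (June has 30).
Jul 28, 1970 → Aug 28, 1970: 31 days (July has 31).
Aug 28, 1970 → Sep 28, 1970: 31 days (August has 31).
Sep 28, 1970 → Oct 28, 1970: 30 days (September has 30).
Oct 28, 1970 → Nov 28, 1970: 31 days (October has 31).
Nov 28, 1970 → Dec 28, 1970: 30 days (November has 30).
Dec 28, 1970 → Jan 28, 1971: 31 days (December has 31).
Jan 28, 1971 → Feb 17, 1971: 20 days.
Total: 1361 days.

1361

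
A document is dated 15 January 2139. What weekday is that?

Doomsday rule: the anchor day for the 2100s is Sunday. For year 39: 39÷12 = 3 r 3, and 3÷4 = 0, so 3+3+0 = 6.
Sunday + 6 ≡ Saturday — that's 2139's doomsday.
In January the doomsday date is Jan 3 (2139 is not a leap year).
Jan 15 is 12 days after Jan 3; 12 mod 7 = 5, so Saturday + 5 = Thursday.

Thursday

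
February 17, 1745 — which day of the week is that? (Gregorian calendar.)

Wednesday

Doomsday rule: the anchor day for the 1700s is Sunday. For year 45: 45÷12 = 3 r 9, and 9÷4 = 2, so 3+9+2 = 14.
Sunday + 14 ≡ Sunday — that's 1745's doomsday.
In February the doomsday date is Feb 28 (1745 is not a leap year).
Feb 17 is 11 days before Feb 28; 11 mod 7 = 4, so Sunday − 4 = Wednesday.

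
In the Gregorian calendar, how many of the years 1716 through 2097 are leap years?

94

Multiples of 4 in [1716,2097]: 96.
Of those, multiples of 100: 3 (not leap unless ÷400).
Multiples of 400: 1.
Leap years = 96 − 3 + 1 = 94.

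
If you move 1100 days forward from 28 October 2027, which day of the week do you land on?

Friday

Oct 28, 2027 is a Thursday.
1100 mod 7 = 1, so 1100 days after a Thursday is Thursday + 1 = Friday.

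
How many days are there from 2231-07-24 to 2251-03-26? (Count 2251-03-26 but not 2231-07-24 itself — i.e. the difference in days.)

7185

Jul 24, 2231 → Jul 24, 2232: 366 days (Feb 29, 2232 is in that span).
Jul 24, 2232 → Jul 24, 2233: 365 days.
Jul 24, 2233 → Jul 24, 2234: 365 days.
Jul 24, 2234 → Jul 24, 2235: 365 days.
Jul 24, 2235 → Jul 24, 2236: 366 days (Feb 29, 2236 is in that span).
Jul 24, 2236 → Jul 24, 2237: 365 days.
Jul 24, 2237 → Jul 24, 2238: 365 days.
Jul 24, 2238 → Jul 24, 2239: 365 days.
Jul 24, 2239 → Jul 24, 2240: 366 days (Feb 29, 2240 is in that span).
Jul 24, 2240 → Jul 24, 2241: 365 days.
Jul 24, 2241 → Jul 24, 2242: 365 days.
Jul 24, 2242 → Jul 24, 2243: 365 days.
Jul 24, 2243 → Jul 24, 2244: 366 days (Feb 29, 2244 is in that span).
Jul 24, 2244 → Jul 24, 2245: 365 days.
Jul 24, 2245 → Jul 24, 2246: 365 days.
Jul 24, 2246 → Jul 24, 2247: 365 days.
Jul 24, 2247 → Jul 24, 2248: 366 days (Feb 29, 2248 is in that span).
Jul 24, 2248 → Jul 24, 2249: 365 days.
Jul 24, 2249 → Jul 24, 2250: 365 days.
Jul 24, 2250 → Aug 24, 2250: 31 days (July has 31).
Aug 24, 2250 → Sep 24, 2250: 31 days (August has 31).
Sep 24, 2250 → Oct 24, 2250: 30 days (September has 30).
Oct 24, 2250 → Nov 24, 2250: 31 days (October has 31).
Nov 24, 2250 → Dec 24, 2250: 30 days (November has 30).
Dec 24, 2250 → Jan 24, 2251: 31 days (December has 31).
Jan 24, 2251 → Feb 24, 2251: 31 days (January has 31).
Feb 24, 2251 → Mar 24, 2251: 28 days (February has 28).
Mar 24, 2251 → Mar 26, 2251: 2 days.
Total: 7185 days.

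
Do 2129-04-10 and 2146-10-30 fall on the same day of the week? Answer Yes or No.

Yes

From Apr 10, 2129 to Oct 30, 2146 is 6412 days.
6412 mod 7 = 0, so they are the same weekday.
(Apr 10, 2129 is a Sunday; Oct 30, 2146 is a Sunday.)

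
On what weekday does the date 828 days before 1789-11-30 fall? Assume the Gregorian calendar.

Nov 30, 1789 is a Monday.
828 mod 7 = 2, so 828 days before a Monday is Monday − 2 = Saturday.

Saturday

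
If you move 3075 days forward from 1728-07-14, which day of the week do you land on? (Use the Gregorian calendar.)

Jul 14, 1728 is a Wednesday.
3075 mod 7 = 2, so 3075 days after a Wednesday is Wednesday + 2 = Friday.

Friday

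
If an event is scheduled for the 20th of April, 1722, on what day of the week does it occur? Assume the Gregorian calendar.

Monday

Doomsday rule: the anchor day for the 1700s is Sunday. For year 22: 22÷12 = 1 r 10, and 10÷4 = 2, so 1+10+2 = 13.
Sunday + 13 ≡ Saturday — that's 1722's doomsday.
In April the doomsday date is Apr 4.
Apr 20 is 16 days after Apr 4; 16 mod 7 = 2, so Saturday + 2 = Monday.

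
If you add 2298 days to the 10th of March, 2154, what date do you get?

+365 (one year) → Mar 10, 2155 (1933 left).
+366 (one year; includes Feb 29, 2156) → Mar 10, 2156 (1567 left).
+365 (one year) → Mar 10, 2157 (1202 left).
+365 (one year) → Mar 10, 2158 (837 left).
+365 (one year) → Mar 10, 2159 (472 left).
+366 (one year; includes Feb 29, 2160) → Mar 10, 2160 (106 left).
Mar has 31 days: +22 → Apr 1, 2160 (84 left).
Apr has 30 days: +30 → May 1, 2160 (54 left).
May has 31 days: +31 → Jun 1, 2160 (23 left).
+23 → Jun 24, 2160.

June 24, 2160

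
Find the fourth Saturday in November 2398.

November 1, 2398 is a Sunday.
The first Saturday is therefore November 7 (6 days later).
The fourth Saturday is 7 + 3×7 = November 28.

November 28, 2398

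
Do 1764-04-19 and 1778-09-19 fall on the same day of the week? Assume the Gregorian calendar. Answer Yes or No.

From Apr 19, 1764 to Sep 19, 1778 is 5266 days.
5266 mod 7 = 2, so they are different weekdays.
(Apr 19, 1764 is a Thursday; Sep 19, 1778 is a Saturday.)

No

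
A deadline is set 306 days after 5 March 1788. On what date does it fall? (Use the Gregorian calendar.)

January 5, 1789

Mar has 31 days: +27 → Apr 1, 1788 (279 left).
Apr has 30 days: +30 → May 1, 1788 (249 left).
May has 31 days: +31 → Jun 1, 1788 (218 left).
Jun has 30 days: +30 → Jul 1, 1788 (188 left).
Jul has 31 days: +31 → Aug 1, 1788 (157 left).
Aug has 31 days: +31 → Sep 1, 1788 (126 left).
Sep has 30 days: +30 → Oct 1, 1788 (96 left).
Oct has 31 days: +31 → Nov 1, 1788 (65 left).
Nov has 30 days: +30 → Dec 1, 1788 (35 left).
Dec has 31 days: +31 → Jan 1, 1789 (4 left).
+4 → Jan 5, 1789.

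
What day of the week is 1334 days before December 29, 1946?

Dec 29, 1946 is a Sunday.
1334 mod 7 = 4, so 1334 days before a Sunday is Sunday − 4 = Wednesday.

Wednesday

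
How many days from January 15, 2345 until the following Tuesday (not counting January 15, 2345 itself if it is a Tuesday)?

1

Jan 15, 2345 is a Monday.
From Monday to the next Tuesday is 1 day.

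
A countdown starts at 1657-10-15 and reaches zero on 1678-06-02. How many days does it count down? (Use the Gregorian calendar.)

7535

Oct 15, 1657 → Oct 15, 1658: 365 days.
Oct 15, 1658 → Oct 15, 1659: 365 days.
Oct 15, 1659 → Oct 15, 1660: 366 days (Feb 29, 1660 is in that span).
Oct 15, 1660 → Oct 15, 1661: 365 days.
Oct 15, 1661 → Oct 15, 1662: 365 days.
Oct 15, 1662 → Oct 15, 1663: 365 days.
Oct 15, 1663 → Oct 15, 1664: 366 days (Feb 29, 1664 is in that span).
Oct 15, 1664 → Oct 15, 1665: 365 days.
Oct 15, 1665 → Oct 15, 1666: 365 days.
Oct 15, 1666 → Oct 15, 1667: 365 days.
Oct 15, 1667 → Oct 15, 1668: 366 days (Feb 29, 1668 is in that span).
Oct 15, 1668 → Oct 15, 1669: 365 days.
Oct 15, 1669 → Oct 15, 1670: 365 days.
Oct 15, 1670 → Oct 15, 1671: 365 days.
Oct 15, 1671 → Oct 15, 1672: 366 days (Feb 29, 1672 is in that span).
Oct 15, 1672 → Oct 15, 1673: 365 days.
Oct 15, 1673 → Oct 15, 1674: 365 days.
Oct 15, 1674 → Oct 15, 1675: 365 days.
Oct 15, 1675 → Oct 15, 1676: 366 days (Feb 29, 1676 is in that span).
Oct 15, 1676 → Oct 15, 1677: 365 days.
Oct 15, 1677 → Nov 15, 1677: 31 days (October has 31).
Nov 15, 1677 → Dec 15, 1677: 30 days (November has 30).
Dec 15, 1677 → Jan 15, 1678: 31 days (December has 31).
Jan 15, 1678 → Feb 15, 1678: 31 days (January has 31).
Feb 15, 1678 → Mar 15, 1678: 28 days (February has 28).
Mar 15, 1678 → Apr 15, 1678: 31 days (March has 31).
Apr 15, 1678 → May 15, 1678: 30 days (April has 30).
May 15, 1678 → Jun 2, 1678: 18 days.
Total: 7535 days.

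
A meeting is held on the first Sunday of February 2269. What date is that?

February 7, 2269

February 1, 2269 is a Monday.
The first Sunday is therefore February 7 (6 days later).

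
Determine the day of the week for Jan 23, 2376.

Friday

Doomsday rule: the anchor day for the 2300s is Wednesday. For year 76: 76÷12 = 6 r 4, and 4÷4 = 1, so 6+4+1 = 11.
Wednesday + 11 ≡ Sunday — that's 2376's doomsday.
In January the doomsday date is Jan 4 (2376 is a leap year (divisible by 4)).
Jan 23 is 19 days after Jan 4; 19 mod 7 = 5, so Sunday + 5 = Friday.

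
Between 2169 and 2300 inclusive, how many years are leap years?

Multiples of 4 in [2169,2300]: 33.
Of those, multiples of 100: 2 (not leap unless ÷400).
Multiples of 400: 0.
Leap years = 33 − 2 + 0 = 31.

31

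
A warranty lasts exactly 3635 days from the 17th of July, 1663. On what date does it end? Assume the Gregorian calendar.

June 29, 1673

+366 (one year; includes Feb 29, 1664) → Jul 17, 1664 (3269 left).
+365 (one year) → Jul 17, 1665 (2904 left).
+365 (one year) → Jul 17, 1666 (2539 left).
+365 (one year) → Jul 17, 1667 (2174 left).
+366 (one year; includes Feb 29, 1668) → Jul 17, 1668 (1808 left).
+365 (one year) → Jul 17, 1669 (1443 left).
+365 (one year) → Jul 17, 1670 (1078 left).
+365 (one year) → Jul 17, 1671 (713 left).
+366 (one year; includes Feb 29, 1672) → Jul 17, 1672 (347 left).
Jul has 31 days: +15 → Aug 1, 1672 (332 left).
Aug has 31 days: +31 → Sep 1, 1672 (301 left).
Sep has 30 days: +30 → Oct 1, 1672 (271 left).
Oct has 31 days: +31 → Nov 1, 1672 (240 left).
Nov has 30 days: +30 → Dec 1, 1672 (210 left).
Dec has 31 days: +31 → Jan 1, 1673 (179 left).
Jan has 31 days: +31 → Feb 1, 1673 (148 left).
Feb has 28 days: +28 → Mar 1, 1673 (120 left).
Mar has 31 days: +31 → Apr 1, 1673 (89 left).
Apr has 30 days: +30 → May 1, 1673 (59 left).
May has 31 days: +31 → Jun 1, 1673 (28 left).
+28 → Jun 29, 1673.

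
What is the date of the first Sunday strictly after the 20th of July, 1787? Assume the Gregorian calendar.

Jul 20, 1787 is a Friday.
From Friday to the next Sunday is 2 days.
Jul 20, 1787 + 2 = Jul 22, 1787.

July 22, 1787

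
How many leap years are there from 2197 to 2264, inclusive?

Multiples of 4 in [2197,2264]: 17.
Of those, multiples of 100: 1 (not leap unless ÷400).
Multiples of 400: 0.
Leap years = 17 − 1 + 0 = 16.

16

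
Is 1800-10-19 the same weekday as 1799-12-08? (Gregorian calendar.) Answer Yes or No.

From Dec 8, 1799 to Oct 19, 1800 is 315 days.
315 mod 7 = 0, so they are the same weekday.
(Dec 8, 1799 is a Sunday; Oct 19, 1800 is a Sunday.)

Yes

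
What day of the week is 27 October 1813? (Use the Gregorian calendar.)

Doomsday rule: the anchor day for the 1800s is Friday. For year 13: 13÷12 = 1 r 1, and 1÷4 = 0, so 1+1+0 = 2.
Friday + 2 ≡ Sunday — that's 1813's doomsday.
In October the doomsday date is Oct 10.
Oct 27 is 17 days after Oct 10; 17 mod 7 = 3, so Sunday + 3 = Wednesday.

Wednesday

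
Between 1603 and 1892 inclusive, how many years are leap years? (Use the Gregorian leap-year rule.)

Multiples of 4 in [1603,1892]: 73.
Of those, multiples of 100: 2 (not leap unless ÷400).
Multiples of 400: 0.
Leap years = 73 − 2 + 0 = 71.

71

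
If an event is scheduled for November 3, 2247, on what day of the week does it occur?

Wednesday

January 1, 2247 is a Friday.
Jan 1, 2247 → Feb 1, 2247: 31 days (January has 31).
Feb 1, 2247 → Mar 1, 2247: 28 days (February has 28).
Mar 1, 2247 → Apr 1, 2247: 31 days (March has 31).
Apr 1, 2247 → May 1, 2247: 30 days (April has 30).
May 1, 2247 → Jun 1, 2247: 31 days (May has 31).
Jun 1, 2247 → Jul 1, 2247: 30 days (June has 30).
Jul 1, 2247 → Aug 1, 2247: 31 days (July has 31).
Aug 1, 2247 → Sep 1, 2247: 31 days (August has 31).
Sep 1, 2247 → Oct 1, 2247: 30 days (September has 30).
Oct 1, 2247 → Nov 1, 2247: 31 days (October has 31).
Nov 1, 2247 → Nov 3, 2247: 2 days.
Total: 306 days.
306 mod 7 = 5, so Friday + 5 = Wednesday.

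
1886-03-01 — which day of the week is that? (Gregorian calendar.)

Monday

Doomsday rule: the anchor day for the 1800s is Friday. For year 86: 86÷12 = 7 r 2, and 2÷4 = 0, so 7+2+0 = 9.
Friday + 9 ≡ Sunday — that's 1886's doomsday.
In March the doomsday date is Mar 14.
Mar 1 is 13 days before Mar 14; 13 mod 7 = 6, so Sunday − 6 = Monday.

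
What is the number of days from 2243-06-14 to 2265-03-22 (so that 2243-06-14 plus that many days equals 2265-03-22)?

7952

Jun 14, 2243 → Jun 14, 2244: 366 days (Feb 29, 2244 is in that span).
Jun 14, 2244 → Jun 14, 2245: 365 days.
Jun 14, 2245 → Jun 14, 2246: 365 days.
Jun 14, 2246 → Jun 14, 2247: 365 days.
Jun 14, 2247 → Jun 14, 2248: 366 days (Feb 29, 2248 is in that span).
Jun 14, 2248 → Jun 14, 2249: 365 days.
Jun 14, 2249 → Jun 14, 2250: 365 days.
Jun 14, 2250 → Jun 14, 2251: 365 days.
Jun 14, 2251 → Jun 14, 2252: 366 days (Feb 29, 2252 is in that span).
Jun 14, 2252 → Jun 14, 2253: 365 days.
Jun 14, 2253 → Jun 14, 2254: 365 days.
Jun 14, 2254 → Jun 14, 2255: 365 days.
Jun 14, 2255 → Jun 14, 2256: 366 days (Feb 29, 2256 is in that span).
Jun 14, 2256 → Jun 14, 2257: 365 days.
Jun 14, 2257 → Jun 14, 2258: 365 days.
Jun 14, 2258 → Jun 14, 2259: 365 days.
Jun 14, 2259 → Jun 14, 2260: 366 days (Feb 29, 2260 is in that span).
Jun 14, 2260 → Jun 14, 2261: 365 days.
Jun 14, 2261 → Jun 14, 2262: 365 days.
Jun 14, 2262 → Jun 14, 2263: 365 days.
Jun 14, 2263 → Jun 14, 2264: 366 days (Feb 29, 2264 is in that span).
Jun 14, 2264 → Jul 14, 2264: 30 days (June has 30).
Jul 14, 2264 → Aug 14, 2264: 31 days (July has 31).
Aug 14, 2264 → Sep 14, 2264: 31 days (August has 31).
Sep 14, 2264 → Oct 14, 2264: 30 days (September has 30).
Oct 14, 2264 → Nov 14, 2264: 31 days (October has 31).
Nov 14, 2264 → Dec 14, 2264: 30 days (November has 30).
Dec 14, 2264 → Jan 14, 2265: 31 days (December has 31).
Jan 14, 2265 → Feb 14, 2265: 31 days (January has 31).
Feb 14, 2265 → Mar 14, 2265: 28 days (February has 28).
Mar 14, 2265 → Mar 22, 2265: 8 days.
Total: 7952 days.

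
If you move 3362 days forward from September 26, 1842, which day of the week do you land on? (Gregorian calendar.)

First find the weekday of Sep 26, 1842. Doomsday rule: the anchor day for the 1800s is Friday. For year 42: 42÷12 = 3 r 6, and 6÷4 = 1, so 3+6+1 = 10.
Friday + 10 ≡ Monday — that's 1842's doomsday.
In September the doomsday date is Sep 5.
Sep 26 is 21 days after Sep 5; 21 mod 7 = 0, so Monday + 0 = Monday.
3362 mod 7 = 2, so 3362 days after a Monday is Monday + 2 = Wednesday.

Wednesday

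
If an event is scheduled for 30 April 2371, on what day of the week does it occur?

Friday

Doomsday rule: the anchor day for the 2300s is Wednesday. For year 71: 71÷12 = 5 r 11, and 11÷4 = 2, so 5+11+2 = 18.
Wednesday + 18 ≡ Sunday — that's 2371's doomsday.
In April the doomsday date is Apr 4.
Apr 30 is 26 days after Apr 4; 26 mod 7 = 5, so Sunday + 5 = Friday.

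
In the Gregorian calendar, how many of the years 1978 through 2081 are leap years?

Multiples of 4 in [1978,2081]: 26.
Of those, multiples of 100: 1 (not leap unless ÷400).
Multiples of 400: 1.
Leap years = 26 − 1 + 1 = 26.

26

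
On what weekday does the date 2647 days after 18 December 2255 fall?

Wednesday

First find the weekday of Dec 18, 2255. Doomsday rule: the anchor day for the 2200s is Friday. For year 55: 55÷12 = 4 r 7, and 7÷4 = 1, so 4+7+1 = 12.
Friday + 12 ≡ Wednesday — that's 2255's doomsday.
In December the doomsday date is Dec 12.
Dec 18 is 6 days after Dec 12; 6 mod 7 = 6, so Wednesday + 6 = Tuesday.
2647 mod 7 = 1, so 2647 days after a Tuesday is Tuesday + 1 = Wednesday.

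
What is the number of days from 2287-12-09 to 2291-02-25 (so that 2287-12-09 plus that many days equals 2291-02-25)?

1174

Dec 9, 2287 → Dec 9, 2288: 366 days (Feb 29, 2288 is in that span).
Dec 9, 2288 → Dec 9, 2289: 365 days.
Dec 9, 2289 → Dec 9, 2290: 365 days.
Dec 9, 2290 → Jan 9, 2291: 31 days (December has 31).
Jan 9, 2291 → Feb 9, 2291: 31 days (January has 31).
Feb 9, 2291 → Feb 25, 2291: 16 days.
Total: 1174 days.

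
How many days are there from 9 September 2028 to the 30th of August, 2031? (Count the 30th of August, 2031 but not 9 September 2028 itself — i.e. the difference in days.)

1085

Sep 9, 2028 → Sep 9, 2029: 365 days.
Sep 9, 2029 → Sep 9, 2030: 365 days.
Sep 9, 2030 → Oct 9, 2030: 30 days (September has 30).
Oct 9, 2030 → Nov 9, 2030: 31 days (October has 31).
Nov 9, 2030 → Dec 9, 2030: 30 days (November has 30).
Dec 9, 2030 → Jan 9, 2031: 31 days (December has 31).
Jan 9, 2031 → Feb 9, 2031: 31 days (January has 31).
Feb 9, 2031 → Mar 9, 2031: 28 days (February has 28).
Mar 9, 2031 → Apr 9, 2031: 31 days (March has 31).
Apr 9, 2031 → May 9, 2031: 30 days (April has 30).
May 9, 2031 → Jun 9, 2031: 31 days (May has 31).
Jun 9, 2031 → Jul 9, 2031: 30 days (June has 30).
Jul 9, 2031 → Aug 9, 2031: 31 days (July has 31).
Aug 9, 2031 → Aug 30, 2031: 21 days.
Total: 1085 days.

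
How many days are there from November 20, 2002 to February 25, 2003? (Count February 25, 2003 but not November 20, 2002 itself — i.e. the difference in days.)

Nov 20, 2002 → Dec 20, 2002: 30 days (November has 30).
Dec 20, 2002 → Jan 20, 2003: 31 days (December has 31).
Jan 20, 2003 → Feb 20, 2003: 31 days (January has 31).
Feb 20, 2003 → Feb 25, 2003: 5 days.
Total: 97 days.

97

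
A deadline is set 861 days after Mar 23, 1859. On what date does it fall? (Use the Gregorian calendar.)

July 31, 1861

+366 (one year; includes Feb 29, 1860) → Mar 23, 1860 (495 left).
+365 (one year) → Mar 23, 1861 (130 left).
Mar has 31 days: +9 → Apr 1, 1861 (121 left).
Apr has 30 days: +30 → May 1, 1861 (91 left).
May has 31 days: +31 → Jun 1, 1861 (60 left).
Jun has 30 days: +30 → Jul 1, 1861 (30 left).
+30 → Jul 31, 1861.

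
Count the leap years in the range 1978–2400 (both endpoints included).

103

Multiples of 4 in [1978,2400]: 106.
Of those, multiples of 100: 5 (not leap unless ÷400).
Multiples of 400: 2.
Leap years = 106 − 5 + 2 = 103.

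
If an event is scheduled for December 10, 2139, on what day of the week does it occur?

Doomsday rule: the anchor day for the 2100s is Sunday. For year 39: 39÷12 = 3 r 3, and 3÷4 = 0, so 3+3+0 = 6.
Sunday + 6 ≡ Saturday — that's 2139's doomsday.
In December the doomsday date is Dec 12.
Dec 10 is 2 days before Dec 12; 2 mod 7 = 2, so Saturday − 2 = Thursday.

Thursday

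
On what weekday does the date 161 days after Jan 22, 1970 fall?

Thursday

Jan 22, 1970 is a Thursday.
161 mod 7 = 0, so 161 days after a Thursday is Thursday + 0 = Thursday.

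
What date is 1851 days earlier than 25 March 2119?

−365 (one year) → Mar 25, 2118 (1486 left).
−365 (one year) → Mar 25, 2117 (1121 left).
−365 (one year) → Mar 25, 2116 (756 left).
−366 (one year; includes Feb 29, 2116) → Mar 25, 2115 (390 left).
−25 → Feb 28, 2115 (end of Feb, 28 days; 365 left).
−28 → Jan 31, 2115 (end of Jan, 31 days; 337 left).
−31 → Dec 31, 2114 (end of Dec, 31 days; 306 left).
−31 → Nov 30, 2114 (end of Nov, 30 days; 275 left).
−30 → Oct 31, 2114 (end of Oct, 31 days; 245 left).
−31 → Sep 30, 2114 (end of Sep, 30 days; 214 left).
−30 → Aug 31, 2114 (end of Aug, 31 days; 184 left).
−31 → Jul 31, 2114 (end of Jul, 31 days; 153 left).
−31 → Jun 30, 2114 (end of Jun, 30 days; 122 left).
−30 → May 31, 2114 (end of May, 31 days; 92 left).
−31 → Apr 30, 2114 (end of Apr, 30 days; 61 left).
−30 → Mar 31, 2114 (end of Mar, 31 days; 31 left).
−31 → Feb 28, 2114 (end of Feb, 28 days; 0 left).

February 28, 2114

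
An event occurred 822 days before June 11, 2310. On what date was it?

March 11, 2308

−365 (one year) → Jun 11, 2309 (457 left).
−365 (one year) → Jun 11, 2308 (92 left).
−11 → May 31, 2308 (end of May, 31 days; 81 left).
−31 → Apr 30, 2308 (end of Apr, 30 days; 50 left).
−30 → Mar 31, 2308 (end of Mar, 31 days; 20 left).
−20 → Mar 11, 2308.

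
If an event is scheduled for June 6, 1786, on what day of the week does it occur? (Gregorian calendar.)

Doomsday rule: the anchor day for the 1700s is Sunday. For year 86: 86÷12 = 7 r 2, and 2÷4 = 0, so 7+2+0 = 9.
Sunday + 9 ≡ Tuesday — that's 1786's doomsday.
In June the doomsday date is Jun 6.
Jun 6 is the doomsday itself: Tuesday.

Tuesday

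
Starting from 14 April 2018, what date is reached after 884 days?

September 14, 2020

+365 (one year) → Apr 14, 2019 (519 left).
+366 (one year; includes Feb 29, 2020) → Apr 14, 2020 (153 left).
Apr has 30 days: +17 → May 1, 2020 (136 left).
May has 31 days: +31 → Jun 1, 2020 (105 left).
Jun has 30 days: +30 → Jul 1, 2020 (75 left).
Jul has 31 days: +31 → Aug 1, 2020 (44 left).
Aug has 31 days: +31 → Sep 1, 2020 (13 left).
+13 → Sep 14, 2020.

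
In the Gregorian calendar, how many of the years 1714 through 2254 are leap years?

131

Multiples of 4 in [1714,2254]: 135.
Of those, multiples of 100: 5 (not leap unless ÷400).
Multiples of 400: 1.
Leap years = 135 − 5 + 1 = 131.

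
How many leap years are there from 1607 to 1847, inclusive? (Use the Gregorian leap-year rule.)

Multiples of 4 in [1607,1847]: 60.
Of those, multiples of 100: 2 (not leap unless ÷400).
Multiples of 400: 0.
Leap years = 60 − 2 + 0 = 58.

58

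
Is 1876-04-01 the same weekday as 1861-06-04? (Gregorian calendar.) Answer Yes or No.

From Jun 4, 1861 to Apr 1, 1876 is 5415 days.
5415 mod 7 = 4, so they are different weekdays.
(Jun 4, 1861 is a Tuesday; Apr 1, 1876 is a Saturday.)

No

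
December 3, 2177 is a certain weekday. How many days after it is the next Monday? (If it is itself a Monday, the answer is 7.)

Dec 3, 2177 is a Wednesday.
From Wednesday to the next Monday is 5 days.

5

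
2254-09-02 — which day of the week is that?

Doomsday rule: the anchor day for the 2200s is Friday. For year 54: 54÷12 = 4 r 6, and 6÷4 = 1, so 4+6+1 = 11.
Friday + 11 ≡ Tuesday — that's 2254's doomsday.
In September the doomsday date is Sep 5.
Sep 2 is 3 days before Sep 5; 3 mod 7 = 3, so Tuesday − 3 = Saturday.

Saturday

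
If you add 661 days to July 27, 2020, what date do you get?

May 19, 2022

+365 (one year) → Jul 27, 2021 (296 left).
Jul has 31 days: +5 → Aug 1, 2021 (291 left).
Aug has 31 days: +31 → Sep 1, 2021 (260 left).
Sep has 30 days: +30 → Oct 1, 2021 (230 left).
Oct has 31 days: +31 → Nov 1, 2021 (199 left).
Nov has 30 days: +30 → Dec 1, 2021 (169 left).
Dec has 31 days: +31 → Jan 1, 2022 (138 left).
Jan has 31 days: +31 → Feb 1, 2022 (107 left).
Feb has 28 days: +28 → Mar 1, 2022 (79 left).
Mar has 31 days: +31 → Apr 1, 2022 (48 left).
Apr has 30 days: +30 → May 1, 2022 (18 left).
+18 → May 19, 2022.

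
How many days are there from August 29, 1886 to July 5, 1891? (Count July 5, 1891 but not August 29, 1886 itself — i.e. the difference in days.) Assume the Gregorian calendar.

Aug 29, 1886 → Aug 29, 1887: 365 days.
Aug 29, 1887 → Aug 29, 1888: 366 days (Feb 29, 1888 is in that span).
Aug 29, 1888 → Aug 29, 1889: 365 days.
Aug 29, 1889 → Aug 29, 1890: 365 days.
Aug 29, 1890 → Sep 29, 1890: 31 days (August has 31).
Sep 29, 1890 → Oct 29, 1890: 30 days (September has 30).
Oct 29, 1890 → Nov 29, 1890: 31 days (October has 31).
Nov 29, 1890 → Dec 29, 1890: 30 days (November has 30).
Dec 29, 1890 → Jan 29, 1891: 31 days (December has 31).
Jan 29, 1891 → Feb 28, 1891: 30 days (January has 31).
Feb 28, 1891 → Mar 28, 1891: 28 days (February has 28).
Mar 28, 1891 → Apr 28, 1891: 31 days (March has 31).
Apr 28, 1891 → May 28, 1891: 30 days (April has 30).
May 28, 1891 → Jun 28, 1891: 31 days (May has 31).
Jun 28, 1891 → Jul 5, 1891: 7 days.
Total: 1771 days.

1771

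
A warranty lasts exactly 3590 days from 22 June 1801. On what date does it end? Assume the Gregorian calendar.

+365 (one year) → Jun 22, 1802 (3225 left).
+365 (one year) → Jun 22, 1803 (2860 left).
+366 (one year; includes Feb 29, 1804) → Jun 22, 1804 (2494 left).
+365 (one year) → Jun 22, 1805 (2129 left).
+365 (one year) → Jun 22, 1806 (1764 left).
+365 (one year) → Jun 22, 1807 (1399 left).
+366 (one year; includes Feb 29, 1808) → Jun 22, 1808 (1033 left).
+365 (one year) → Jun 22, 1809 (668 left).
+365 (one year) → Jun 22, 1810 (303 left).
Jun has 30 days: +9 → Jul 1, 1810 (294 left).
Jul has 31 days: +31 → Aug 1, 1810 (263 left).
Aug has 31 days: +31 → Sep 1, 1810 (232 left).
Sep has 30 days: +30 → Oct 1, 1810 (202 left).
Oct has 31 days: +31 → Nov 1, 1810 (171 left).
Nov has 30 days: +30 → Dec 1, 1810 (141 left).
Dec has 31 days: +31 → Jan 1, 1811 (110 left).
Jan has 31 days: +31 → Feb 1, 1811 (79 left).
Feb has 28 days: +28 → Mar 1, 1811 (51 left).
Mar has 31 days: +31 → Apr 1, 1811 (20 left).
+20 → Apr 21, 1811.

April 21, 1811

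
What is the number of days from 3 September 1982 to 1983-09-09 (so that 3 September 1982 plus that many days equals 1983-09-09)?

Sep 3, 1982 → Oct 3, 1982: 30 days (September has 30).
Oct 3, 1982 → Nov 3, 1982: 31 days (October has 31).
Nov 3, 1982 → Dec 3, 1982: 30 days (November has 30).
Dec 3, 1982 → Jan 3, 1983: 31 days (December has 31).
Jan 3, 1983 → Feb 3, 1983: 31 days (January has 31).
Feb 3, 1983 → Mar 3, 1983: 28 days (February has 28).
Mar 3, 1983 → Apr 3, 1983: 31 days (March has 31).
Apr 3, 1983 → May 3, 1983: 30 days (April has 30).
May 3, 1983 → Jun 3, 1983: 31 days (May has 31).
Jun 3, 1983 → Jul 3, 1983: 30 days (June has 30).
Jul 3, 1983 → Aug 3, 1983: 31 days (July has 31).
Aug 3, 1983 → Sep 3, 1983: 31 days (August has 31).
Sep 3, 1983 → Sep 9, 1983: 6 days.
Total: 371 days.

371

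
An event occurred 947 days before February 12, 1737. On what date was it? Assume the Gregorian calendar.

−366 (one year; includes Feb 29, 1736) → Feb 12, 1736 (581 left).
−365 (one year) → Feb 12, 1735 (216 left).
−12 → Jan 31, 1735 (end of Jan, 31 days; 204 left).
−31 → Dec 31, 1734 (end of Dec, 31 days; 173 left).
−31 → Nov 30, 1734 (end of Nov, 30 days; 142 left).
−30 → Oct 31, 1734 (end of Oct, 31 days; 112 left).
−31 → Sep 30, 1734 (end of Sep, 30 days; 81 left).
−30 → Aug 31, 1734 (end of Aug, 31 days; 51 left).
−31 → Jul 31, 1734 (end of Jul, 31 days; 20 left).
−20 → Jul 11, 1734.

July 11, 1734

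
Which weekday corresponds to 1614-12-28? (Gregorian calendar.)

Doomsday rule: the anchor day for the 1600s is Tuesday. For year 14: 14÷12 = 1 r 2, and 2÷4 = 0, so 1+2+0 = 3.
Tuesday + 3 ≡ Friday — that's 1614's doomsday.
In December the doomsday date is Dec 12.
Dec 28 is 16 days after Dec 12; 16 mod 7 = 2, so Friday + 2 = Sunday.

Sunday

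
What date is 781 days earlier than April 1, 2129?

−365 (one year) → Apr 1, 2128 (416 left).
−366 (one year; includes Feb 29, 2128) → Apr 1, 2127 (50 left).
−1 → Mar 31, 2127 (end of Mar, 31 days; 49 left).
−31 → Feb 28, 2127 (end of Feb, 28 days; 18 left).
−18 → Feb 10, 2127.

February 10, 2127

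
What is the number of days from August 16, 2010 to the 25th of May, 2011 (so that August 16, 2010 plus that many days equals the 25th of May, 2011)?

282

Aug 16, 2010 → Sep 16, 2010: 31 days (August has 31).
Sep 16, 2010 → Oct 16, 2010: 30 days (September has 30).
Oct 16, 2010 → Nov 16, 2010: 31 days (October has 31).
Nov 16, 2010 → Dec 16, 2010: 30 days (November has 30).
Dec 16, 2010 → Jan 16, 2011: 31 days (December has 31).
Jan 16, 2011 → Feb 16, 2011: 31 days (January has 31).
Feb 16, 2011 → Mar 16, 2011: 28 days (February has 28).
Mar 16, 2011 → Apr 16, 2011: 31 days (March has 31).
Apr 16, 2011 → May 16, 2011: 30 days (April has 30).
May 16, 2011 → May 25, 2011: 9 days.
Total: 282 days.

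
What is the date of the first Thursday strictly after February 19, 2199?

Feb 19, 2199 is a Tuesday.
From Tuesday to the next Thursday is 2 days.
Feb 19, 2199 + 2 = Feb 21, 2199.

February 21, 2199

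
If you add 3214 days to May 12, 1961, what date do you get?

February 28, 1970

+365 (one year) → May 12, 1962 (2849 left).
+365 (one year) → May 12, 1963 (2484 left).
+366 (one year; includes Feb 29, 1964) → May 12, 1964 (2118 left).
+365 (one year) → May 12, 1965 (1753 left).
+365 (one year) → May 12, 1966 (1388 left).
+365 (one year) → May 12, 1967 (1023 left).
+366 (one year; includes Feb 29, 1968) → May 12, 1968 (657 left).
+365 (one year) → May 12, 1969 (292 left).
May has 31 days: +20 → Jun 1, 1969 (272 left).
Jun has 30 days: +30 → Jul 1, 1969 (242 left).
Jul has 31 days: +31 → Aug 1, 1969 (211 left).
Aug has 31 days: +31 → Sep 1, 1969 (180 left).
Sep has 30 days: +30 → Oct 1, 1969 (150 left).
Oct has 31 days: +31 → Nov 1, 1969 (119 left).
Nov has 30 days: +30 → Dec 1, 1969 (89 left).
Dec has 31 days: +31 → Jan 1, 1970 (58 left).
Jan has 31 days: +31 → Feb 1, 1970 (27 left).
+27 → Feb 28, 1970.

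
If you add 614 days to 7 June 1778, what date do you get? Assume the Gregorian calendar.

February 11, 1780

+365 (one year) → Jun 7, 1779 (249 left).
Jun has 30 days: +24 → Jul 1, 1779 (225 left).
Jul has 31 days: +31 → Aug 1, 1779 (194 left).
Aug has 31 days: +31 → Sep 1, 1779 (163 left).
Sep has 30 days: +30 → Oct 1, 1779 (133 left).
Oct has 31 days: +31 → Nov 1, 1779 (102 left).
Nov has 30 days: +30 → Dec 1, 1779 (72 left).
Dec has 31 days: +31 → Jan 1, 1780 (41 left).
Jan has 31 days: +31 → Feb 1, 1780 (10 left).
+10 → Feb 11, 1780.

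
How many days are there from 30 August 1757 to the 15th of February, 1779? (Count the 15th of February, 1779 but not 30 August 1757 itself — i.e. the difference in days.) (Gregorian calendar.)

Aug 30, 1757 → Aug 30, 1758: 365 days.
Aug 30, 1758 → Aug 30, 1759: 365 days.
Aug 30, 1759 → Aug 30, 1760: 366 days (Feb 29, 1760 is in that span).
Aug 30, 1760 → Aug 30, 1761: 365 days.
Aug 30, 1761 → Aug 30, 1762: 365 days.
Aug 30, 1762 → Aug 30, 1763: 365 days.
Aug 30, 1763 → Aug 30, 1764: 366 days (Feb 29, 1764 is in that span).
Aug 30, 1764 → Aug 30, 1765: 365 days.
Aug 30, 1765 → Aug 30, 1766: 365 days.
Aug 30, 1766 → Aug 30, 1767: 365 days.
Aug 30, 1767 → Aug 30, 1768: 366 days (Feb 29, 1768 is in that span).
Aug 30, 1768 → Aug 30, 1769: 365 days.
Aug 30, 1769 → Aug 30, 1770: 365 days.
Aug 30, 1770 → Aug 30, 1771: 365 days.
Aug 30, 1771 → Aug 30, 1772: 366 days (Feb 29, 1772 is in that span).
Aug 30, 1772 → Aug 30, 1773: 365 days.
Aug 30, 1773 → Aug 30, 1774: 365 days.
Aug 30, 1774 → Aug 30, 1775: 365 days.
Aug 30, 1775 → Aug 30, 1776: 366 days (Feb 29, 1776 is in that span).
Aug 30, 1776 → Aug 30, 1777: 365 days.
Aug 30, 1777 → Aug 30, 1778: 365 days.
Aug 30, 1778 → Sep 30, 1778: 31 days (August has 31).
Sep 30, 1778 → Oct 30, 1778: 30 days (September has 30).
Oct 30, 1778 → Nov 30, 1778: 31 days (October has 31).
Nov 30, 1778 → Dec 30, 1778: 30 days (November has 30).
Dec 30, 1778 → Jan 30, 1779: 31 days (December has 31).
Jan 30, 1779 → Feb 15, 1779: 16 days.
Total: 7839 days.

7839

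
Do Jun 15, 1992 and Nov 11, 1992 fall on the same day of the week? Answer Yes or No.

From Jun 15, 1992 to Nov 11, 1992 is 149 days.
149 mod 7 = 2, so they are different weekdays.
(Jun 15, 1992 is a Monday; Nov 11, 1992 is a Wednesday.)

No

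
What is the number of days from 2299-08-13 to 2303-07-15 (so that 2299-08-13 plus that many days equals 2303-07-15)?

Aug 13, 2299 → Aug 13, 2300: 365 days.
Aug 13, 2300 → Aug 13, 2301: 365 days.
Aug 13, 2301 → Aug 13, 2302: 365 days.
Aug 13, 2302 → Sep 13, 2302: 31 days (August has 31).
Sep 13, 2302 → Oct 13, 2302: 30 days (September has 30).
Oct 13, 2302 → Nov 13, 2302: 31 days (October has 31).
Nov 13, 2302 → Dec 13, 2302: 30 days (November has 30).
Dec 13, 2302 → Jan 13, 2303: 31 days (December has 31).
Jan 13, 2303 → Feb 13, 2303: 31 days (January has 31).
Feb 13, 2303 → Mar 13, 2303: 28 days (February has 28).
Mar 13, 2303 → Apr 13, 2303: 31 days (March has 31).
Apr 13, 2303 → May 13, 2303: 30 days (April has 30).
May 13, 2303 → Jun 13, 2303: 31 days (May has 31).
Jun 13, 2303 → Jul 13, 2303: 30 days (June has 30).
Jul 13, 2303 → Jul 15, 2303: 2 days.
Total: 1431 days.

1431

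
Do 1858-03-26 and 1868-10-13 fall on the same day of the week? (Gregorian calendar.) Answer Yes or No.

No

From Mar 26, 1858 to Oct 13, 1868 is 3854 days.
3854 mod 7 = 4, so they are different weekdays.
(Mar 26, 1858 is a Friday; Oct 13, 1868 is a Tuesday.)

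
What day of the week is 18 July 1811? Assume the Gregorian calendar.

Doomsday rule: the anchor day for the 1800s is Friday. For year 11: 11÷12 = 0 r 11, and 11÷4 = 2, so 0+11+2 = 13.
Friday + 13 ≡ Thursday — that's 1811's doomsday.
In July the doomsday date is Jul 11.
Jul 18 is 7 days after Jul 11; 7 mod 7 = 0, so Thursday + 0 = Thursday.

Thursday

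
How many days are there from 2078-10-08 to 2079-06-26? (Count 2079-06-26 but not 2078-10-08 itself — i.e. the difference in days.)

Oct 8, 2078 → Nov 8, 2078: 31 days (October has 31).
Nov 8, 2078 → Dec 8, 2078: 30 days (November has 30).
Dec 8, 2078 → Jan 8, 2079: 31 days (December has 31).
Jan 8, 2079 → Feb 8, 2079: 31 days (January has 31).
Feb 8, 2079 → Mar 8, 2079: 28 days (February has 28).
Mar 8, 2079 → Apr 8, 2079: 31 days (March has 31).
Apr 8, 2079 → May 8, 2079: 30 days (April has 30).
May 8, 2079 → Jun 8, 2079: 31 days (May has 31).
Jun 8, 2079 → Jun 26, 2079: 18 days.
Total: 261 days.

261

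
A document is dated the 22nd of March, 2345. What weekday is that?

Doomsday rule: the anchor day for the 2300s is Wednesday. For year 45: 45÷12 = 3 r 9, and 9÷4 = 2, so 3+9+2 = 14.
Wednesday + 14 ≡ Wednesday — that's 2345's doomsday.
In March the doomsday date is Mar 14.
Mar 22 is 8 days after Mar 14; 8 mod 7 = 1, so Wednesday + 1 = Thursday.

Thursday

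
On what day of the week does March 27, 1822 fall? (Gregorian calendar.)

Wednesday

Doomsday rule: the anchor day for the 1800s is Friday. For year 22: 22÷12 = 1 r 10, and 10÷4 = 2, so 1+10+2 = 13.
Friday + 13 ≡ Thursday — that's 1822's doomsday.
In March the doomsday date is Mar 14.
Mar 27 is 13 days after Mar 14; 13 mod 7 = 6, so Thursday + 6 = Wednesday.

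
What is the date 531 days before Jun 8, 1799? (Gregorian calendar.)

December 24, 1797

−365 (one year) → Jun 8, 1798 (166 left).
−8 → May 31, 1798 (end of May, 31 days; 158 left).
−31 → Apr 30, 1798 (end of Apr, 30 days; 127 left).
−30 → Mar 31, 1798 (end of Mar, 31 days; 97 left).
−31 → Feb 28, 1798 (end of Feb, 28 days; 66 left).
−28 → Jan 31, 1798 (end of Jan, 31 days; 38 left).
−31 → Dec 31, 1797 (end of Dec, 31 days; 7 left).
−7 → Dec 24, 1797.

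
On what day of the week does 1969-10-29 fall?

Wednesday

January 1, 1969 is a Wednesday.
Jan 1, 1969 → Feb 1, 1969: 31 days (January has 31).
Feb 1, 1969 → Mar 1, 1969: 28 days (February has 28).
Mar 1, 1969 → Apr 1, 1969: 31 days (March has 31).
Apr 1, 1969 → May 1, 1969: 30 days (April has 30).
May 1, 1969 → Jun 1, 1969: 31 days (May has 31).
Jun 1, 1969 → Jul 1, 1969: 30 days (June has 30).
Jul 1, 1969 → Aug 1, 1969: 31 days (July has 31).
Aug 1, 1969 → Sep 1, 1969: 31 days (August has 31).
Sep 1, 1969 → Oct 1, 1969: 30 days (September has 30).
Oct 1, 1969 → Oct 29, 1969: 28 days.
Total: 301 days.
301 mod 7 = 0, so Wednesday + 0 = Wednesday.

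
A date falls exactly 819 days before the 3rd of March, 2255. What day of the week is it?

Saturday

Mar 3, 2255 is a Saturday.
819 mod 7 = 0, so 819 days before a Saturday is Saturday − 0 = Saturday.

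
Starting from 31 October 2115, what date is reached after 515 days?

+366 (one year; includes Feb 29, 2116) → Oct 31, 2116 (149 left).
Oct has 31 days: +1 → Nov 1, 2116 (148 left).
Nov has 30 days: +30 → Dec 1, 2116 (118 left).
Dec has 31 days: +31 → Jan 1, 2117 (87 left).
Jan has 31 days: +31 → Feb 1, 2117 (56 left).
Feb has 28 days: +28 → Mar 1, 2117 (28 left).
+28 → Mar 29, 2117.

March 29, 2117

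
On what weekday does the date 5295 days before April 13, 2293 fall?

First find the weekday of Apr 13, 2293. Doomsday rule: the anchor day for the 2200s is Friday. For year 93: 93÷12 = 7 r 9, and 9÷4 = 2, so 7+9+2 = 18.
Friday + 18 ≡ Tuesday — that's 2293's doomsday.
In April the doomsday date is Apr 4.
Apr 13 is 9 days after Apr 4; 9 mod 7 = 2, so Tuesday + 2 = Thursday.
5295 mod 7 = 3, so 5295 days before a Thursday is Thursday − 3 = Monday.

Monday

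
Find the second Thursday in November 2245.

November 1, 2245 is a Saturday.
The first Thursday is therefore November 6 (5 days later).
The second Thursday is 6 + 1×7 = November 13.

November 13, 2245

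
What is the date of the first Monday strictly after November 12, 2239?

Nov 12, 2239 is a Tuesday.
From Tuesday to the next Monday is 6 days.
Nov 12, 2239 + 6 = Nov 18, 2239.

November 18, 2239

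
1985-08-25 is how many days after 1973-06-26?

Jun 26, 1973 → Jun 26, 1974: 365 days.
Jun 26, 1974 → Jun 26, 1975: 365 days.
Jun 26, 1975 → Jun 26, 1976: 366 days (Feb 29, 1976 is in that span).
Jun 26, 1976 → Jun 26, 1977: 365 days.
Jun 26, 1977 → Jun 26, 1978: 365 days.
Jun 26, 1978 → Jun 26, 1979: 365 days.
Jun 26, 1979 → Jun 26, 1980: 366 days (Feb 29, 1980 is in that span).
Jun 26, 1980 → Jun 26, 1981: 365 days.
Jun 26, 1981 → Jun 26, 1982: 365 days.
Jun 26, 1982 → Jun 26, 1983: 365 days.
Jun 26, 1983 → Jun 26, 1984: 366 days (Feb 29, 1984 is in that span).
Jun 26, 1984 → Jun 26, 1985: 365 days.
Jun 26, 1985 → Jul 26, 1985: 30 days (June has 30).
Jul 26, 1985 → Aug 25, 1985: 30 days.
Total: 4443 days.

4443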